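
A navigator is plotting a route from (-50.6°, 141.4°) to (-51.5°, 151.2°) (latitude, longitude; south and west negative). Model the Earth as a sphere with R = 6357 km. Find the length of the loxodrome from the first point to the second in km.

691 km

Δψ = ln[tan(π/4+φ₂/2)/tan(π/4+φ₁/2)] = -0.0250;  Δφ = -0.0157 rad,  Δλ = +0.1710 rad
q = Δφ/Δψ = 0.6286
d = R·√(Δφ² + q²Δλ²) = 6357·0.10866 = 691 km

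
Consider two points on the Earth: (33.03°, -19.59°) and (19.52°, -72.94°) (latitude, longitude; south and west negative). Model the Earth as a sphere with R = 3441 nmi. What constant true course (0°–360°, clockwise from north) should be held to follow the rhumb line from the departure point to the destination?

Δψ = ln[tan(π/4+φ₂/2)/tan(π/4+φ₁/2)] = -0.2639
Δλ = -0.9311 rad (taken the short way round)
course = atan2(Δλ, Δψ) = 254.18°

254.2°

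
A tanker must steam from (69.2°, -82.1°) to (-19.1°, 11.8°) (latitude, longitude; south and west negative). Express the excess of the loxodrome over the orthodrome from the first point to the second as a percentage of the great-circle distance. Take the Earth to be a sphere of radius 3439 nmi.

3.8%

Great circle: σ = 1.9057 rad → d_gc = Rσ = 6553.8 nmi
Rhumb: Δφ = -1.5411, Δλ = +1.6389, Δψ = -2.0351, q = Δφ/Δψ = 0.7573 → d_rh = R√(Δφ²+q²Δλ²) = 6804.9 nmi
Excess = (6804.9 − 6553.8) / 6553.8 = 251.1 / 6553.8 = 3.83% ≈ 3.8%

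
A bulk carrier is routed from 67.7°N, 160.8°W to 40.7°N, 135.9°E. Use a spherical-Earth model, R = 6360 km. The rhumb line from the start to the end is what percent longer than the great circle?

3.6%

Great circle: σ = 0.7487 rad → d_gc = Rσ = 4761.6 km
Rhumb: Δφ = -0.4712, Δλ = -1.1048, Δψ = -0.8451, q = Δφ/Δψ = 0.5576 → d_rh = R√(Δφ²+q²Δλ²) = 4932.9 km
Excess = (4932.9 − 4761.6) / 4761.6 = 171.3 / 4761.6 = 3.60% ≈ 3.6%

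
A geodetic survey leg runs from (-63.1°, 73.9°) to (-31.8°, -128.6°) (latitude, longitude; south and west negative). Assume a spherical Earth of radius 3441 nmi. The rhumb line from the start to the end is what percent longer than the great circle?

Great circle: σ = 1.4559 rad → d_gc = Rσ = 5009.6 nmi
Rhumb: Δφ = +0.5463, Δλ = +2.7489, Δψ = +0.8447, q = Δφ/Δψ = 0.6467 → d_rh = R√(Δφ²+q²Δλ²) = 6399.5 nmi
Excess = (6399.5 − 5009.6) / 5009.6 = 1389.9 / 5009.6 = 27.74% ≈ 27.7%

27.7%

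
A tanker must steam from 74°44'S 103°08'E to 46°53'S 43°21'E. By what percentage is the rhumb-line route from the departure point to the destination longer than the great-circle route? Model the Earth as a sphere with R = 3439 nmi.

Great circle: σ = 0.6522 rad → d_gc = Rσ = 2242.8 nmi
Rhumb: Δφ = +0.4861, Δλ = -1.0434, Δψ = +1.0811, q = Δφ/Δψ = 0.4496 → d_rh = R√(Δφ²+q²Δλ²) = 2323.2 nmi
Excess = (2323.2 − 2242.8) / 2242.8 = 80.4 / 2242.8 = 3.58% ≈ 3.6%

3.6%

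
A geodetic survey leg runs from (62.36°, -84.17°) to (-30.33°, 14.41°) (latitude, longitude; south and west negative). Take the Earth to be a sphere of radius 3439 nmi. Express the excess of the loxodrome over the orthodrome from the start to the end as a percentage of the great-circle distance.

2.4%

Great circle: σ = 2.1026 rad → d_gc = Rσ = 7230.8 nmi
Rhumb: Δφ = -1.6177, Δλ = +1.7205, Δψ = -1.9584, q = Δφ/Δψ = 0.8260 → d_rh = R√(Δφ²+q²Δλ²) = 7405.5 nmi
Excess = (7405.5 − 7230.8) / 7230.8 = 174.7 / 7230.8 = 2.42% ≈ 2.4%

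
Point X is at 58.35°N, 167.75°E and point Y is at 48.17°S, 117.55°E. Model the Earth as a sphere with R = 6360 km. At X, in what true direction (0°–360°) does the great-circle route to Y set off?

214.2°

N = sin Δλ·cos φ₂ = -0.5124;  D = cos φ₁ sin φ₂ − sin φ₁ cos φ₂ cos Δλ = -0.7544
initial course = atan2(N, D) = 214.18°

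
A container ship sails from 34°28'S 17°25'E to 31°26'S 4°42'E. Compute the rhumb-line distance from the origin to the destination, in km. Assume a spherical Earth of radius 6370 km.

1233 km

Rhumb course C = atan2(Δλ, Δψ) with Δψ = ln[tan(π/4+φ₂/2)/tan(π/4+φ₁/2)] = +0.0631, Δλ = -0.2219 → C = 285.87°
d = R·|Δφ| / |cos C| = 6370·0.05294 / 0.27348 = 1233 km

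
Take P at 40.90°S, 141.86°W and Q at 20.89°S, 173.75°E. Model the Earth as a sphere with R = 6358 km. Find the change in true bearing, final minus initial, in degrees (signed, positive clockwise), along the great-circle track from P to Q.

Initial bearing θ₁ = atan2(sin Δλ cos φ₂, cos φ₁ sin φ₂ − sin φ₁ cos φ₂ cos Δλ) = 284.38°
Final bearing θ₂ = (initial bearing from the destination back to the start) + 180° = 308.40°
Δθ = θ₂ − θ₁ = +24.0°

+24.0°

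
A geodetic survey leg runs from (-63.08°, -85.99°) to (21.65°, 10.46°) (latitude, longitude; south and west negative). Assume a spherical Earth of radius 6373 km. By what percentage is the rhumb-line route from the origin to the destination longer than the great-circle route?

Great circle: σ = 1.9565 rad → d_gc = Rσ = 12468.9 km
Rhumb: Δφ = +1.4788, Δλ = +1.6834, Δψ = +1.8171, q = Δφ/Δψ = 0.8139 → d_rh = R√(Δφ²+q²Δλ²) = 12847.3 km
Excess = (12847.3 − 12468.9) / 12468.9 = 378.4 / 12468.9 = 3.03% ≈ 3.0%

3.0%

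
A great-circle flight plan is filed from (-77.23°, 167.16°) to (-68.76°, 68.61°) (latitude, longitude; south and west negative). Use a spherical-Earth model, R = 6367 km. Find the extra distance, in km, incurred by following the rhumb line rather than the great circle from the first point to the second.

361 km

Great circle: cos σ = sin φ₁ sin φ₂ + cos φ₁ cos φ₂ cos Δλ,  σ = 0.4576 rad → d_gc = 2913.6 km
Rhumb line: Δψ = +0.5162, q = Δφ/Δψ = 0.2864, d_rh = R√(Δφ²+q²Δλ²) = 3274.6 km
Excess = 3274.6 − 2913.6 = 361.0 ≈ 361 km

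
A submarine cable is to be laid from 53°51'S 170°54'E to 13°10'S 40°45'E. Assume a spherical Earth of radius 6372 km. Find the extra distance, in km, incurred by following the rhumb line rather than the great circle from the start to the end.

Great circle: cos σ = sin φ₁ sin φ₂ + cos φ₁ cos φ₂ cos Δλ,  σ = 1.7583 rad → d_gc = 11204.1 km
Rhumb line: Δψ = +0.8879, q = Δφ/Δψ = 0.7997, d_rh = R√(Δφ²+q²Δλ²) = 12428.3 km
Excess = 12428.3 − 11204.1 = 1224.2 ≈ 1224 km

1224 km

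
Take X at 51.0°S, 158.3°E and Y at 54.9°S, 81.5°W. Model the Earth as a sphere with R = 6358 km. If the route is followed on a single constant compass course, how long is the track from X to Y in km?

Rhumb course C = atan2(Δλ, Δψ) with Δψ = ln[tan(π/4+φ₂/2)/tan(π/4+φ₁/2)] = -0.1131, Δλ = +2.0979 → C = 93.09°
d = R·|Δφ| / |cos C| = 6358·0.06807 / 0.05382 = 8041 km

8041 km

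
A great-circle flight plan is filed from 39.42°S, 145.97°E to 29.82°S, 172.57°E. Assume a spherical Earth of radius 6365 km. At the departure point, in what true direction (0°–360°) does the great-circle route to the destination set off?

74.4°

θ = atan2( sin Δλ·cos φ₂ ,  cos φ₁ sin φ₂ − sin φ₁ cos φ₂ cos Δλ )
  = atan2(+0.3885, +0.1085) = 74.40°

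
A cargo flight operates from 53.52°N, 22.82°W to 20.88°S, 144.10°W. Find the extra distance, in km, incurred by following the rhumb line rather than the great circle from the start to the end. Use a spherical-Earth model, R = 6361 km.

508 km

Great circle: cos σ = sin φ₁ sin φ₂ + cos φ₁ cos φ₂ cos Δλ,  σ = 2.1834 rad → d_gc = 13888.6 km
Rhumb line: Δψ = -1.4828, q = Δφ/Δψ = 0.8757, d_rh = R√(Δφ²+q²Δλ²) = 14396.7 km
Excess = 14396.7 − 13888.6 = 508.1 ≈ 508 km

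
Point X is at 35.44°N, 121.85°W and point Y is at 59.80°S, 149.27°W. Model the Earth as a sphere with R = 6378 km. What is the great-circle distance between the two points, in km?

cos σ = sin φ₁ sin φ₂ + cos φ₁ cos φ₂ cos Δλ
      = sin(35.44°)sin(-59.80°) + cos(35.44°)cos(-59.80°)cos(-27.42°) = -0.1374
σ = 97.896° → d = Rσ = 6378·1.70860 = 10897 km

10897 km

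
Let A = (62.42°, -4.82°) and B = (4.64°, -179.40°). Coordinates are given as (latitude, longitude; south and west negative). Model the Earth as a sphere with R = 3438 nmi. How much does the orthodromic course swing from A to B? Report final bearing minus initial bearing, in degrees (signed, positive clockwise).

-171.4°

Initial bearing θ₁ = atan2(sin Δλ cos φ₂, cos φ₁ sin φ₂ − sin φ₁ cos φ₂ cos Δλ) = 354.14°
Final bearing θ₂ = (initial bearing from the destination back to the start) + 180° = 182.72°
Δθ = θ₂ − θ₁ = -171.4°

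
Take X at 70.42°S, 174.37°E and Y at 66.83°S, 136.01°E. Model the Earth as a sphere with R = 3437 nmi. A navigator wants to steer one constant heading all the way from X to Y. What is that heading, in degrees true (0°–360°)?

Meridional parts: M(φ₁)=-1.7571, M(φ₂)=-1.5848 → ΔM = +0.1723;  Δλ = -0.6695 rad
tan C = Δλ / ΔM = -3.8855 → C = 284.43°

284.4°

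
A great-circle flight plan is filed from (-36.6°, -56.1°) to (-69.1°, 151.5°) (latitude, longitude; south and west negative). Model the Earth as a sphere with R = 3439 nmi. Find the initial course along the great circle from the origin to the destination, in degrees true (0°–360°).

N = sin Δλ·cos φ₂ = -0.1653;  D = cos φ₁ sin φ₂ − sin φ₁ cos φ₂ cos Δλ = -0.9385
initial course = atan2(N, D) = 189.99°

190.0°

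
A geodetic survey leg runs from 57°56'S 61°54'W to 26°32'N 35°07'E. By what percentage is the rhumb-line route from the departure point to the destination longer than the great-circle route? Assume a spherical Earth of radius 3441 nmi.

Great circle: σ = 2.0226 rad → d_gc = Rσ = 6959.8 nmi
Rhumb: Δφ = +1.4742, Δλ = +1.6933, Δψ = +1.7276, q = Δφ/Δψ = 0.8534 → d_rh = R√(Δφ²+q²Δλ²) = 7103.2 nmi
Excess = (7103.2 − 6959.8) / 6959.8 = 143.4 / 6959.8 = 2.06% ≈ 2.1%

2.1%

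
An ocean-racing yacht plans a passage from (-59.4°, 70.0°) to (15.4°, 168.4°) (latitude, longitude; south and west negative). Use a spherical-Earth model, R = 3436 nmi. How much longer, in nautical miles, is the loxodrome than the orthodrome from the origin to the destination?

Great circle: cos σ = sin φ₁ sin φ₂ + cos φ₁ cos φ₂ cos Δλ,  σ = 1.8758 rad → d_gc = 6445.1 nmi
Rhumb line: Δψ = +1.5683, q = Δφ/Δψ = 0.8324, d_rh = R√(Δφ²+q²Δλ²) = 6652.2 nmi
Excess = 6652.2 − 6445.1 = 207.1 ≈ 207 nmi

207 nmi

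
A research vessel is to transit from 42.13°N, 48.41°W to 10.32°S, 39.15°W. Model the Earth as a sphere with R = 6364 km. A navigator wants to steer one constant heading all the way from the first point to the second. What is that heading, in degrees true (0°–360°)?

Meridional parts: M(φ₁)=+0.8122, M(φ₂)=-0.1811 → ΔM = -0.9933;  Δλ = +0.1616 rad
tan C = Δλ / ΔM = -0.1627 → C = 170.76°

170.8°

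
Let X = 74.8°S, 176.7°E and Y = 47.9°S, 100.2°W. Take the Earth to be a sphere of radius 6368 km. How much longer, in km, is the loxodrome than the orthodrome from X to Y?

344 km

Great circle: cos σ = sin φ₁ sin φ₂ + cos φ₁ cos φ₂ cos Δλ,  σ = 0.7420 rad → d_gc = 4724.9 km
Rhumb line: Δψ = +1.0593, q = Δφ/Δψ = 0.4432, d_rh = R√(Δφ²+q²Δλ²) = 5068.9 km
Excess = 5068.9 − 4724.9 = 344.0 ≈ 344 km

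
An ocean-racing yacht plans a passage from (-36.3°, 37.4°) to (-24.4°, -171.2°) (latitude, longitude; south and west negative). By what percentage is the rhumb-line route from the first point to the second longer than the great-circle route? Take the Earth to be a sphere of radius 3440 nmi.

15.2%

Great circle: σ = 1.9821 rad → d_gc = Rσ = 6818.5 nmi
Rhumb: Δφ = +0.2077, Δλ = +2.6424, Δψ = +0.2414, q = Δφ/Δψ = 0.8603 → d_rh = R√(Δφ²+q²Δλ²) = 7853.0 nmi
Excess = (7853.0 − 6818.5) / 6818.5 = 1034.5 / 6818.5 = 15.17% ≈ 15.2%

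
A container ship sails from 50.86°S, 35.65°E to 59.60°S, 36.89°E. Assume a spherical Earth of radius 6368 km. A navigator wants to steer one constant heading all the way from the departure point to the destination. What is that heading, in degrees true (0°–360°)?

175.4°

Meridional parts: M(φ₁)=-1.0342, M(φ₂)=-1.3031 → ΔM = -0.2688;  Δλ = +0.0216 rad
tan C = Δλ / ΔM = -0.0805 → C = 175.40°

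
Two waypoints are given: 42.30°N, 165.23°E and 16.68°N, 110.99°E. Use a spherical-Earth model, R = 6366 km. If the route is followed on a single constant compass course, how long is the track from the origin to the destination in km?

Rhumb course C = atan2(Δλ, Δψ) with Δψ = ln[tan(π/4+φ₂/2)/tan(π/4+φ₁/2)] = -0.5209, Δλ = -0.9467 → C = 241.18°
d = R·|Δφ| / |cos C| = 6366·0.44715 / 0.48209 = 5905 km

5905 km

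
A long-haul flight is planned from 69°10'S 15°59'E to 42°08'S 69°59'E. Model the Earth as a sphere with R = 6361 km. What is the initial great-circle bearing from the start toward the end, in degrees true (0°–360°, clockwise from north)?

N = sin Δλ·cos φ₂ = +0.6000;  D = cos φ₁ sin φ₂ − sin φ₁ cos φ₂ cos Δλ = +0.1688
initial course = atan2(N, D) = 74.29°

74.3°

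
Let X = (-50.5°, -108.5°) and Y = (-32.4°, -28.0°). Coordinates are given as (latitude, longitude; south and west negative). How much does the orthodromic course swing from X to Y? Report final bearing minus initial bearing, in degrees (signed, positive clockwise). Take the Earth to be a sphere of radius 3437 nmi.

Initial bearing θ₁ = atan2(sin Δλ cos φ₂, cos φ₁ sin φ₂ − sin φ₁ cos φ₂ cos Δλ) = 105.65°
Final bearing θ₂ = (initial bearing from the destination back to the start) + 180° = 46.50°
Δθ = θ₂ − θ₁ = -59.1°

-59.1°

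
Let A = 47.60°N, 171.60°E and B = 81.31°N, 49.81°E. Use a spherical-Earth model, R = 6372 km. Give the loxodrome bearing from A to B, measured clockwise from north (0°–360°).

Δψ = ln[tan(π/4+φ₂/2)/tan(π/4+φ₁/2)] = +1.6302
Δλ = -2.1256 rad (taken the short way round)
course = atan2(Δλ, Δψ) = 307.49°

307.5°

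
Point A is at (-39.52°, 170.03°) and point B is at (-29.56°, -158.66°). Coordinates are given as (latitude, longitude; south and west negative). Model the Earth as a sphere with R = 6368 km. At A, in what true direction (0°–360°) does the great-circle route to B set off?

N = sin Δλ·cos φ₂ = +0.4520;  D = cos φ₁ sin φ₂ − sin φ₁ cos φ₂ cos Δλ = +0.0924
initial course = atan2(N, D) = 78.45°

78.5°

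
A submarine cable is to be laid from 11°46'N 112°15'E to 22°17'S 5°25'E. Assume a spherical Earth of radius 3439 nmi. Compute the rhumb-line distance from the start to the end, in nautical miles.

Rhumb course C = atan2(Δλ, Δψ) with Δψ = ln[tan(π/4+φ₂/2)/tan(π/4+φ₁/2)] = -0.6059, Δλ = -1.8646 → C = 252.00°
d = R·|Δφ| / |cos C| = 3439·0.59428 / 0.30906 = 6613 nmi

6613 nmi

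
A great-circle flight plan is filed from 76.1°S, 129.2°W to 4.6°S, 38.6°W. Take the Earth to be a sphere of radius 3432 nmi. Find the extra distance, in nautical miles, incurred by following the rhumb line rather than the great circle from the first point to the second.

Great circle: cos σ = sin φ₁ sin φ₂ + cos φ₁ cos φ₂ cos Δλ,  σ = 1.4954 rad → d_gc = 5132.15 nmi
Rhumb line: Δψ = +2.0242, q = Δφ/Δψ = 0.6165, d_rh = R√(Δφ²+q²Δλ²) = 5434.72 nmi
Excess = 5434.72 − 5132.15 = 302.57 ≈ 303 nmi

303 nmi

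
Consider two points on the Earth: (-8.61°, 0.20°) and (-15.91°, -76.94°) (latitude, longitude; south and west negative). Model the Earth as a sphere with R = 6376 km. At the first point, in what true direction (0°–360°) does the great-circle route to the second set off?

255.7°

θ = atan2( sin Δλ·cos φ₂ ,  cos φ₁ sin φ₂ − sin φ₁ cos φ₂ cos Δλ )
  = atan2(-0.9376, -0.2390) = 255.70°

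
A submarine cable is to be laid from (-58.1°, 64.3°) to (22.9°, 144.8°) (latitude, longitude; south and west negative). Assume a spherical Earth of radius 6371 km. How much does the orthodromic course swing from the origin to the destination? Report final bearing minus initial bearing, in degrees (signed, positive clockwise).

-37.2°

Initial bearing θ₁ = atan2(sin Δλ cos φ₂, cos φ₁ sin φ₂ − sin φ₁ cos φ₂ cos Δλ) = 69.78°
Final bearing θ₂ = (initial bearing from the destination back to the start) + 180° = 32.57°
Δθ = θ₂ − θ₁ = -37.2°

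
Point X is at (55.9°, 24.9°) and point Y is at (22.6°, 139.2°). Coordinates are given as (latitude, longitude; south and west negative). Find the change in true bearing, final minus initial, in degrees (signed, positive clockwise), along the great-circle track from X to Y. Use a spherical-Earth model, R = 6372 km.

Initial bearing θ₁ = atan2(sin Δλ cos φ₂, cos φ₁ sin φ₂ − sin φ₁ cos φ₂ cos Δλ) = 57.79°
Final bearing θ₂ = (initial bearing from the destination back to the start) + 180° = 149.08°
Δθ = θ₂ − θ₁ = +91.3°

+91.3°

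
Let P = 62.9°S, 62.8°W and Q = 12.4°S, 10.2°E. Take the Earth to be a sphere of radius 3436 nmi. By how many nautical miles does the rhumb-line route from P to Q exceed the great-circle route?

134 nmi

Great circle: cos σ = sin φ₁ sin φ₂ + cos φ₁ cos φ₂ cos Δλ,  σ = 1.2438 rad → d_gc = 4273.5 nmi
Rhumb line: Δψ = +1.2048, q = Δφ/Δψ = 0.7316, d_rh = R√(Δφ²+q²Δλ²) = 4407.7 nmi
Excess = 4407.7 − 4273.5 = 134.2 ≈ 134 nmi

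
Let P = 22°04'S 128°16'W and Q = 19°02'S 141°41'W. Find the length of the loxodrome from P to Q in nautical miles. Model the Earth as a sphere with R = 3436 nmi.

775 nmi

Rhumb course C = atan2(Δλ, Δψ) with Δψ = ln[tan(π/4+φ₂/2)/tan(π/4+φ₁/2)] = +0.0565, Δλ = -0.2342 → C = 283.58°
d = R·|Δφ| / |cos C| = 3436·0.05294 / 0.23474 = 775 nmi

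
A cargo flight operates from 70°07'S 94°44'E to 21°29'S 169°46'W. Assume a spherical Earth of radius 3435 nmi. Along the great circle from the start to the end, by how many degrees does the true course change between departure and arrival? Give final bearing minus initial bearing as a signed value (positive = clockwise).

-81.8°

At departure: θ₁ = atan2(sin Δλ cos φ₂, cos φ₁ sin φ₂ − sin φ₁ cos φ₂ cos Δλ) = 102.68°
At arrival: θ₂ = atan2(sin Δλ cos φ₁, −cos φ₂ sin φ₁ + sin φ₂ cos φ₁ cos Δλ) = 20.89°
Δθ = θ₂ − θ₁ = -81.8°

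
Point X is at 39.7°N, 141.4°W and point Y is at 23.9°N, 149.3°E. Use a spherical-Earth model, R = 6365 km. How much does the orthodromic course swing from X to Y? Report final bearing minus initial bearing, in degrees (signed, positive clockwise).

-40.4°

Initial bearing θ₁ = atan2(sin Δλ cos φ₂, cos φ₁ sin φ₂ − sin φ₁ cos φ₂ cos Δλ) = 277.02°
Final bearing θ₂ = (initial bearing from the destination back to the start) + 180° = 236.64°
Δθ = θ₂ − θ₁ = -40.4°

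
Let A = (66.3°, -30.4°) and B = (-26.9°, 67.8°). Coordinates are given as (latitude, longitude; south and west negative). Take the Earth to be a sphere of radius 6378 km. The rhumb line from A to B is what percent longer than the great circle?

Great circle: σ = 2.0549 rad → d_gc = Rσ = 13106.1 km
Rhumb: Δφ = -1.6266, Δλ = +1.7139, Δψ = -2.0493, q = Δφ/Δψ = 0.7938 → d_rh = R√(Δφ²+q²Δλ²) = 13525.0 km
Excess = (13525.0 − 13106.1) / 13106.1 = 418.9 / 13106.1 = 3.20% ≈ 3.2%

3.2%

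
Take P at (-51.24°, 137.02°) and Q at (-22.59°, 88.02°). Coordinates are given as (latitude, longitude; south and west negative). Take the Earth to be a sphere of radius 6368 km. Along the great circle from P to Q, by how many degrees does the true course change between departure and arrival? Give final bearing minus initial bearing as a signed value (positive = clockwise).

+31.6°

At departure: θ₁ = atan2(sin Δλ cos φ₂, cos φ₁ sin φ₂ − sin φ₁ cos φ₂ cos Δλ) = 288.40°
At arrival: θ₂ = atan2(sin Δλ cos φ₁, −cos φ₂ sin φ₁ + sin φ₂ cos φ₁ cos Δλ) = 319.95°
Δθ = θ₂ − θ₁ = +31.6°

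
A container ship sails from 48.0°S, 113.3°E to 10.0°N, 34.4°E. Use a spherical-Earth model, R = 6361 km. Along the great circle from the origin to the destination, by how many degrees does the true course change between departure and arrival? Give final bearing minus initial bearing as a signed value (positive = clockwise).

At departure: θ₁ = atan2(sin Δλ cos φ₂, cos φ₁ sin φ₂ − sin φ₁ cos φ₂ cos Δλ) = 284.90°
At arrival: θ₂ = atan2(sin Δλ cos φ₁, −cos φ₂ sin φ₁ + sin φ₂ cos φ₁ cos Δλ) = 318.96°
Δθ = θ₂ − θ₁ = +34.1°

+34.1°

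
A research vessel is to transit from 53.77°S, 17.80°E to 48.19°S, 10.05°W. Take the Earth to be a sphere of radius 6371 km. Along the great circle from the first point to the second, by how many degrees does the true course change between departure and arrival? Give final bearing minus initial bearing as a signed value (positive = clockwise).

Initial bearing θ₁ = atan2(sin Δλ cos φ₂, cos φ₁ sin φ₂ − sin φ₁ cos φ₂ cos Δλ) = 276.40°
Final bearing θ₂ = (initial bearing from the destination back to the start) + 180° = 298.23°
Δθ = θ₂ − θ₁ = +21.8°

+21.8°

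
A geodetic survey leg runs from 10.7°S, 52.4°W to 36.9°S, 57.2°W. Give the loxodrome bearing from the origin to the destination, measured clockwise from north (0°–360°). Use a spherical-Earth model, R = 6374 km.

Meridional parts: M(φ₁)=-0.1878, M(φ₂)=-0.6938 → ΔM = -0.5060;  Δλ = -0.0838 rad
tan C = Δλ / ΔM = +0.1656 → C = 189.40°

189.4°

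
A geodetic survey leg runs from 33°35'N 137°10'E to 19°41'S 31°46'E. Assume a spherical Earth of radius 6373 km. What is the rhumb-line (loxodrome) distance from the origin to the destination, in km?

Rhumb course C = atan2(Δλ, Δψ) with Δψ = ln[tan(π/4+φ₂/2)/tan(π/4+φ₁/2)] = -0.9734, Δλ = -1.8396 → C = 242.11°
d = R·|Δφ| / |cos C| = 6373·0.92968 / 0.46771 = 12668 km

12668 km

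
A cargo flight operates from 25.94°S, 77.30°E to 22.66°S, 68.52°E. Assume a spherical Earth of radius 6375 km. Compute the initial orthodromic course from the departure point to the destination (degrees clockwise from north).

N = sin Δλ·cos φ₂ = -0.1409;  D = cos φ₁ sin φ₂ − sin φ₁ cos φ₂ cos Δλ = +0.0525
initial course = atan2(N, D) = 290.44°

290.4°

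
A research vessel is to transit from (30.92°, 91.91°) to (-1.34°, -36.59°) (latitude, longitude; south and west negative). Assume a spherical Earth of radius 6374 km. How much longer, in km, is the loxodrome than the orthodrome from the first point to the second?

384 km

Great circle: cos σ = sin φ₁ sin φ₂ + cos φ₁ cos φ₂ cos Δλ,  σ = 2.1483 rad → d_gc = 13693.1 km
Rhumb line: Δψ = -0.5913, q = Δφ/Δψ = 0.9522, d_rh = R√(Δφ²+q²Δλ²) = 14076.8 km
Excess = 14076.8 − 13693.1 = 383.7 ≈ 384 km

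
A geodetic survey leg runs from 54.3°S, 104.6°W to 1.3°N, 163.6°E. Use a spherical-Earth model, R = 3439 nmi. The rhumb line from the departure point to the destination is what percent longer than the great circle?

3.2%

Great circle: σ = 1.6076 rad → d_gc = Rσ = 5528.4 nmi
Rhumb: Δφ = +0.9704, Δλ = -1.6022, Δψ = +1.1558, q = Δφ/Δψ = 0.8396 → d_rh = R√(Δφ²+q²Δλ²) = 5704.2 nmi
Excess = (5704.2 − 5528.4) / 5528.4 = 175.8 / 5528.4 = 3.18% ≈ 3.2%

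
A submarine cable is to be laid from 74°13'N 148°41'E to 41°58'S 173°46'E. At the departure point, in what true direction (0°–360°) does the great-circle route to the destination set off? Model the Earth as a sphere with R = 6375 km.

θ = atan2( sin Δλ·cos φ₂ ,  cos φ₁ sin φ₂ − sin φ₁ cos φ₂ cos Δλ )
  = atan2(+0.3152, -0.8299) = 159.20°

159.2°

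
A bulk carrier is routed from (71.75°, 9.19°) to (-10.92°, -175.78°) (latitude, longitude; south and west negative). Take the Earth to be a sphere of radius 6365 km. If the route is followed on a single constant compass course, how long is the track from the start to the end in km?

16648 km

Δψ = ln[tan(π/4+φ₂/2)/tan(π/4+φ₁/2)] = -2.0205;  Δφ = -1.4429 rad,  Δλ = +3.0548 rad
q = Δφ/Δψ = 0.7141
d = R·√(Δφ² + q²Δλ²) = 6365·2.61553 = 16648 km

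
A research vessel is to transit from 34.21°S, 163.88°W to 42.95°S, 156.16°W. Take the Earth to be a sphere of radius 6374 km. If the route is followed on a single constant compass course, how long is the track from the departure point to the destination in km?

1181 km

Δψ = ln[tan(π/4+φ₂/2)/tan(π/4+φ₁/2)] = -0.1956;  Δφ = -0.1525 rad,  Δλ = +0.1347 rad
q = Δφ/Δψ = 0.7800
d = R·√(Δφ² + q²Δλ²) = 6374·0.18524 = 1181 km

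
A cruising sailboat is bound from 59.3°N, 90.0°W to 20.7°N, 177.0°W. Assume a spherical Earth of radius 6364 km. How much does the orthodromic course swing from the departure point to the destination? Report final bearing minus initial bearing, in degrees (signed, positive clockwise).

At departure: θ₁ = atan2(sin Δλ cos φ₂, cos φ₁ sin φ₂ − sin φ₁ cos φ₂ cos Δλ) = 278.43°
At arrival: θ₂ = atan2(sin Δλ cos φ₁, −cos φ₂ sin φ₁ + sin φ₂ cos φ₁ cos Δλ) = 212.68°
Δθ = θ₂ − θ₁ = -65.7°

-65.7°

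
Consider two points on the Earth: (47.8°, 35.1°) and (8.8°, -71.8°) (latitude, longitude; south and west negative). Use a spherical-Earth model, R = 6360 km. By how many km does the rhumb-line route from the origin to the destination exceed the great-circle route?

511 km

Great circle: cos σ = sin φ₁ sin φ₂ + cos φ₁ cos φ₂ cos Δλ,  σ = 1.6505 rad → d_gc = 10497.31 km
Rhumb line: Δψ = -0.7981, q = Δφ/Δψ = 0.8529, d_rh = R√(Δφ²+q²Δλ²) = 11007.84 km
Excess = 11007.84 − 10497.31 = 510.53 ≈ 511 km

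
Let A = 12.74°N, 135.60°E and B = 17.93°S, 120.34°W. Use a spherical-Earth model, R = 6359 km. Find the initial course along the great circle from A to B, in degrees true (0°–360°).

105.1°

θ = atan2( sin Δλ·cos φ₂ ,  cos φ₁ sin φ₂ − sin φ₁ cos φ₂ cos Δλ )
  = atan2(+0.9229, -0.2493) = 105.12°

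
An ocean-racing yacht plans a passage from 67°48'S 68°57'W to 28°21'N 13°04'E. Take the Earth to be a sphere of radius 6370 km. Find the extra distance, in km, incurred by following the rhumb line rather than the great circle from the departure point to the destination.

269 km

Great circle: cos σ = sin φ₁ sin φ₂ + cos φ₁ cos φ₂ cos Δλ,  σ = 1.9752 rad → d_gc = 12582.04 km
Rhumb line: Δψ = +2.1450, q = Δφ/Δψ = 0.7824, d_rh = R√(Δφ²+q²Δλ²) = 12851.51 km
Excess = 12851.51 − 12582.04 = 269.47 ≈ 269 km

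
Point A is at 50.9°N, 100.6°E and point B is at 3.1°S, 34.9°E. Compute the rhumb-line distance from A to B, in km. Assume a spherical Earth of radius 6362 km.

Δψ = ln[tan(π/4+φ₂/2)/tan(π/4+φ₁/2)] = -1.0895;  Δφ = -0.9425 rad,  Δλ = -1.1467 rad
q = Δφ/Δψ = 0.8651
d = R·√(Δφ² + q²Δλ²) = 6362·1.36830 = 8705 km

8705 km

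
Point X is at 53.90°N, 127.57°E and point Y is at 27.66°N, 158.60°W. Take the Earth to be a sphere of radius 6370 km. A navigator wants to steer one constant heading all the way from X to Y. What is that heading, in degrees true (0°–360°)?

Meridional parts: M(φ₁)=+1.1212, M(φ₂)=+0.5027 → ΔM = -0.6185;  Δλ = +1.2886 rad
tan C = Δλ / ΔM = -2.0833 → C = 115.64°

115.6°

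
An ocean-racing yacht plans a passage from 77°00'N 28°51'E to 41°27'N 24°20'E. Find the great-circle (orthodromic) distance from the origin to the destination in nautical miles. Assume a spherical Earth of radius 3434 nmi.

cos σ = sin φ₁ sin φ₂ + cos φ₁ cos φ₂ cos Δλ
      = sin(77.00°)sin(41.45°) + cos(77.00°)cos(41.45°)cos(-4.52°) = 0.8131
σ = 35.602° → d = Rσ = 3434·0.62136 = 2134 nmi

2134 nmi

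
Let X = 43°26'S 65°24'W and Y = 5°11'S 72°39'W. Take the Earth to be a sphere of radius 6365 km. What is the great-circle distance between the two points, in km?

4308 km

Haversine: a = sin²(Δφ/2)+cos φ₁ cos φ₂ sin²(Δλ/2) = 0.11023;  σ = 2·atan2(√a,√(1−a))
σ = 38.782° → d = Rσ = 6365·0.67687 = 4308 km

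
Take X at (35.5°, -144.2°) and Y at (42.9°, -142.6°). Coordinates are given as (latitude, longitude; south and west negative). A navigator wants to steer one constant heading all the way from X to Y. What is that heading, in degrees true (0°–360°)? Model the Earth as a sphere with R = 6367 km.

Δψ = ln[tan(π/4+φ₂/2)/tan(π/4+φ₁/2)] = +0.1669
Δλ = +0.0279 rad (taken the short way round)
course = atan2(Δλ, Δψ) = 9.50°

9.5°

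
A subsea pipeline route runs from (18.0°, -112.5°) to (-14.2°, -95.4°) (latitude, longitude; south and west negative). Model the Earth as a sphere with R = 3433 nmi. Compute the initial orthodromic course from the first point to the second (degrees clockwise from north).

θ = atan2( sin Δλ·cos φ₂ ,  cos φ₁ sin φ₂ − sin φ₁ cos φ₂ cos Δλ )
  = atan2(+0.2851, -0.5196) = 151.25°

151.3°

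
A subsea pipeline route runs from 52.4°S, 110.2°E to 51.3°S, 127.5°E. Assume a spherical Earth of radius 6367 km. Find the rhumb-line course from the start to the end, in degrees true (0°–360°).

Δψ = ln[tan(π/4+φ₂/2)/tan(π/4+φ₁/2)] = +0.0311
Δλ = +0.3019 rad (taken the short way round)
course = atan2(Δλ, Δψ) = 84.12°

84.1°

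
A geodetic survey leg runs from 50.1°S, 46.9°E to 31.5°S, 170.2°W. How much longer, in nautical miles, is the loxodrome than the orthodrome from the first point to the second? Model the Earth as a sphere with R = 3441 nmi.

Great circle: cos σ = sin φ₁ sin φ₂ + cos φ₁ cos φ₂ cos Δλ,  σ = 1.6062 rad → d_gc = 5526.9 nmi
Rhumb line: Δψ = +0.4336, q = Δφ/Δψ = 0.7486, d_rh = R√(Δφ²+q²Δλ²) = 6521.3 nmi
Excess = 6521.3 − 5526.9 = 994.4 ≈ 994 nmi

994 nmi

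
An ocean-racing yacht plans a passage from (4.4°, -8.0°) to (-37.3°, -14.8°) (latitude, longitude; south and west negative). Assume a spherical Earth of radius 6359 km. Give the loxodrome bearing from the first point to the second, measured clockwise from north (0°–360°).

Δψ = ln[tan(π/4+φ₂/2)/tan(π/4+φ₁/2)] = -0.7794
Δλ = -0.1187 rad (taken the short way round)
course = atan2(Δλ, Δψ) = 188.66°

188.7°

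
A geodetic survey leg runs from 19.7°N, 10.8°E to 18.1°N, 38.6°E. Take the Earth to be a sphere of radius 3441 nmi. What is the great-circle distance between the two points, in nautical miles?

1581 nmi

cos σ = sin φ₁ sin φ₂ + cos φ₁ cos φ₂ cos Δλ
      = sin(19.70°)sin(18.10°) + cos(19.70°)cos(18.10°)cos(27.80°) = 0.8963
σ = 26.321° → d = Rσ = 3441·0.45939 = 1581 nmi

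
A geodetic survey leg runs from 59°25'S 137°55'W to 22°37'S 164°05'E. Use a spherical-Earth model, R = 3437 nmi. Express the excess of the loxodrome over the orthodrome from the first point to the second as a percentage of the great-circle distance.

2.1%

Great circle: σ = 0.9521 rad → d_gc = Rσ = 3272.5 nmi
Rhumb: Δφ = +0.6423, Δλ = -1.0123, Δψ = +0.8914, q = Δφ/Δψ = 0.7206 → d_rh = R√(Δφ²+q²Δλ²) = 3340.4 nmi
Excess = (3340.4 − 3272.5) / 3272.5 = 67.9 / 3272.5 = 2.07% ≈ 2.1%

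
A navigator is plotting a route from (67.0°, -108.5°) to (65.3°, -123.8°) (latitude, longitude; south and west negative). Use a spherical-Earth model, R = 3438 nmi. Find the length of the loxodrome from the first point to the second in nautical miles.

385 nmi

Rhumb course C = atan2(Δλ, Δψ) with Δψ = ln[tan(π/4+φ₂/2)/tan(π/4+φ₁/2)] = -0.0734, Δλ = -0.2670 → C = 254.63°
d = R·|Δφ| / |cos C| = 3438·0.02967 / 0.26507 = 385 nmi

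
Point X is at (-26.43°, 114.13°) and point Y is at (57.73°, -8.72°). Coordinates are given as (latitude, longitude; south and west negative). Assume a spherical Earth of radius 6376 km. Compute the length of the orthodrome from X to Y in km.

cos σ = sin φ₁ sin φ₂ + cos φ₁ cos φ₂ cos Δλ
      = sin(-26.43°)sin(57.73°) + cos(-26.43°)cos(57.73°)cos(-122.85°) = -0.6357
σ = 129.472° → d = Rσ = 6376·2.25971 = 14408 km

14408 km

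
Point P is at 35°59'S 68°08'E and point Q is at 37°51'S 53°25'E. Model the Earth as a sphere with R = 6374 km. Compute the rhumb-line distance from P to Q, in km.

Δψ = ln[tan(π/4+φ₂/2)/tan(π/4+φ₁/2)] = -0.0408;  Δφ = -0.0326 rad,  Δλ = -0.2569 rad
q = Δφ/Δψ = 0.7994
d = R·√(Δφ² + q²Δλ²) = 6374·0.20791 = 1325 km

1325 km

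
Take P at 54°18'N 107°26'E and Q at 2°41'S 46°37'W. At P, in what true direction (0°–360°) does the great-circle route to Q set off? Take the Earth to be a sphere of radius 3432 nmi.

328.1°

θ = atan2( sin Δλ·cos φ₂ ,  cos φ₁ sin φ₂ − sin φ₁ cos φ₂ cos Δλ )
  = atan2(-0.4371, +0.7021) = 328.09°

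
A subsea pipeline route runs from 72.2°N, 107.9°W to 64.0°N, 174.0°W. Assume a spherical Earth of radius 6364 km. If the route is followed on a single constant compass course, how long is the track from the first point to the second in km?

2856 km

Rhumb course C = atan2(Δλ, Δψ) with Δψ = ln[tan(π/4+φ₂/2)/tan(π/4+φ₁/2)] = -0.3882, Δλ = -1.1537 → C = 251.40°
d = R·|Δφ| / |cos C| = 6364·0.14312 / 0.31891 = 2856 km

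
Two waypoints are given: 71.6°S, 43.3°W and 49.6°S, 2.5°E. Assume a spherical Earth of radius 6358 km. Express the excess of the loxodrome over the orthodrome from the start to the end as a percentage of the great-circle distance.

Great circle: σ = 0.5252 rad → d_gc = Rσ = 3339.1 km
Rhumb: Δφ = +0.3840, Δλ = +0.7994, Δψ = +0.8205, q = Δφ/Δψ = 0.4680 → d_rh = R√(Δφ²+q²Δλ²) = 3408.3 km
Excess = (3408.3 − 3339.1) / 3339.1 = 69.2 / 3339.1 = 2.07% ≈ 2.1%

2.1%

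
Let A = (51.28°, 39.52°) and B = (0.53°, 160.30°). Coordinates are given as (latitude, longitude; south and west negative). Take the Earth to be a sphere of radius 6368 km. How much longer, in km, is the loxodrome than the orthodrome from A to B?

752 km

Great circle: cos σ = sin φ₁ sin φ₂ + cos φ₁ cos φ₂ cos Δλ,  σ = 1.8890 rad → d_gc = 12029.2 km
Rhumb line: Δψ = -1.0367, q = Δφ/Δψ = 0.8544, d_rh = R√(Δφ²+q²Δλ²) = 12781.6 km
Excess = 12781.6 − 12029.2 = 752.4 ≈ 752 km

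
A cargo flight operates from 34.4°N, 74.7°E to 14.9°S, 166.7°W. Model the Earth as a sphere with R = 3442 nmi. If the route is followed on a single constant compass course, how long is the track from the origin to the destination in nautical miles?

7406 nmi

Rhumb course C = atan2(Δλ, Δψ) with Δψ = ln[tan(π/4+φ₂/2)/tan(π/4+φ₁/2)] = -0.9031, Δλ = +2.0700 → C = 113.57°
d = R·|Δφ| / |cos C| = 3442·0.86045 / 0.39990 = 7406 nmi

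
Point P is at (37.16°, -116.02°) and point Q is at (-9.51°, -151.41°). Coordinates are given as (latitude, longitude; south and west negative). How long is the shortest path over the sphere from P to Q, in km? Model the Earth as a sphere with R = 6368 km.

6363 km

cos σ = sin φ₁ sin φ₂ + cos φ₁ cos φ₂ cos Δλ
      = sin(37.16°)sin(-9.51°) + cos(37.16°)cos(-9.51°)cos(-35.39°) = 0.5410
σ = 57.250° → d = Rσ = 6368·0.99921 = 6363 km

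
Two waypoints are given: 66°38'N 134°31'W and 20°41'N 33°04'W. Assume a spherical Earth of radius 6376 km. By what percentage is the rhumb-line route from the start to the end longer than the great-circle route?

Great circle: σ = 1.3175 rad → d_gc = Rσ = 8400.5 km
Rhumb: Δφ = -0.8020, Δλ = +1.7706, Δψ = -1.2070, q = Δφ/Δψ = 0.6645 → d_rh = R√(Δφ²+q²Δλ²) = 9078.5 km
Excess = (9078.5 − 8400.5) / 8400.5 = 678.0 / 8400.5 = 8.07% ≈ 8.1%

8.1%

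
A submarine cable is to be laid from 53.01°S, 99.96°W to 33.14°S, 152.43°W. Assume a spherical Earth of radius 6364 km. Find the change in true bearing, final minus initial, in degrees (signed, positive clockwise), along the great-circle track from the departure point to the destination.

+37.7°

At departure: θ₁ = atan2(sin Δλ cos φ₂, cos φ₁ sin φ₂ − sin φ₁ cos φ₂ cos Δλ) = 276.74°
At arrival: θ₂ = atan2(sin Δλ cos φ₁, −cos φ₂ sin φ₁ + sin φ₂ cos φ₁ cos Δλ) = 314.47°
Δθ = θ₂ − θ₁ = +37.7°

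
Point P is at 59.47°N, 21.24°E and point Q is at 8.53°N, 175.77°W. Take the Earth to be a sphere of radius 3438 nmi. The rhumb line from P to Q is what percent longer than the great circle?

22.9%

Great circle: σ = 1.9312 rad → d_gc = Rσ = 6639.4 nmi
Rhumb: Δφ = -0.8891, Δλ = +2.8447, Δψ = -1.1492, q = Δφ/Δψ = 0.7737 → d_rh = R√(Δφ²+q²Δλ²) = 8160.6 nmi
Excess = (8160.6 − 6639.4) / 6639.4 = 1521.2 / 6639.4 = 22.91% ≈ 22.9%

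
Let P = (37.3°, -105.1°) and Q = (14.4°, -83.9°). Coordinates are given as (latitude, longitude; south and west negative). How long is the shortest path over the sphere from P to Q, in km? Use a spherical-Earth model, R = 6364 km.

cos σ = sin φ₁ sin φ₂ + cos φ₁ cos φ₂ cos Δλ
      = sin(37.30°)sin(14.40°) + cos(37.30°)cos(14.40°)cos(21.20°) = 0.8690
σ = 29.652° → d = Rσ = 6364·0.51753 = 3294 km

3294 km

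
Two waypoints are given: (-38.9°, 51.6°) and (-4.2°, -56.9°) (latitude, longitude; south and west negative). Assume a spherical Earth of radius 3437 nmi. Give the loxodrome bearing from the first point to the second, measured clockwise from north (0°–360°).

Meridional parts: M(φ₁)=-0.7380, M(φ₂)=-0.0734 → ΔM = +0.6647;  Δλ = -1.8937 rad
tan C = Δλ / ΔM = -2.8490 → C = 289.34°

289.3°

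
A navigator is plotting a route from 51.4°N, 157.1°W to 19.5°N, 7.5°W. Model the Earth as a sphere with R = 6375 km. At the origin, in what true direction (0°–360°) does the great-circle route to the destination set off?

29.5°

N = sin Δλ·cos φ₂ = +0.4770;  D = cos φ₁ sin φ₂ − sin φ₁ cos φ₂ cos Δλ = +0.8437
initial course = atan2(N, D) = 29.48°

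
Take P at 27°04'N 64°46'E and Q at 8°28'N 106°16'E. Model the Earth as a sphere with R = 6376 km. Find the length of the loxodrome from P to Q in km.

4840 km

Rhumb course C = atan2(Δλ, Δψ) with Δψ = ln[tan(π/4+φ₂/2)/tan(π/4+φ₁/2)] = -0.3427, Δλ = +0.7243 → C = 115.32°
d = R·|Δφ| / |cos C| = 6376·0.32463 / 0.42769 = 4840 km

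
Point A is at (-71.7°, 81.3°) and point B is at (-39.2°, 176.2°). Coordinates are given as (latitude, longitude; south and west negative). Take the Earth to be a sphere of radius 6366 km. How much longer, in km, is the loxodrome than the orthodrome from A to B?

540 km

Great circle: cos σ = sin φ₁ sin φ₂ + cos φ₁ cos φ₂ cos Δλ,  σ = 0.9530 rad → d_gc = 6066.5 km
Rhumb line: Δψ = +1.0811, q = Δφ/Δψ = 0.5247, d_rh = R√(Δφ²+q²Δλ²) = 6606.3 km
Excess = 6606.3 − 6066.5 = 539.8 ≈ 540 km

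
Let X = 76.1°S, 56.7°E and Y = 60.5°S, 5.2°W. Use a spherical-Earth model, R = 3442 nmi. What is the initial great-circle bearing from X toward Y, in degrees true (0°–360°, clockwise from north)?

272.1°

θ = atan2( sin Δλ·cos φ₂ ,  cos φ₁ sin φ₂ − sin φ₁ cos φ₂ cos Δλ )
  = atan2(-0.4344, +0.0161) = 272.12°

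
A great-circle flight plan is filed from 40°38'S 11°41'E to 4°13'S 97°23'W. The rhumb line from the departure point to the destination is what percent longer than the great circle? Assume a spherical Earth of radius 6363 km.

3.5%

Great circle: σ = 1.7715 rad → d_gc = Rσ = 11272.0 km
Rhumb: Δφ = +0.6356, Δλ = -1.9036, Δψ = +0.7037, q = Δφ/Δψ = 0.9032 → d_rh = R√(Δφ²+q²Δλ²) = 11663.0 km
Excess = (11663.0 − 11272.0) / 11272.0 = 391.0 / 11272.0 = 3.47% ≈ 3.5%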